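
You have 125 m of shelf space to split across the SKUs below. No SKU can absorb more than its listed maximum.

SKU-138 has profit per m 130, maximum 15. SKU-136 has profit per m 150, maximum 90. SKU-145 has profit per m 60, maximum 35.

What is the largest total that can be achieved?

16650

Highest profit per m first: SKU-136 150 > SKU-138 130 > SKU-145 60.
SKU-136: +90 to 90 (cap) ; 35 left.
Give SKU-138 15 to hit its cap of 15 ; 20 left.
SKU-145: +20 (room for 35) → 20. Pool exhausted.
Total = 130×15 + 150×90 + 60×20 = 16650.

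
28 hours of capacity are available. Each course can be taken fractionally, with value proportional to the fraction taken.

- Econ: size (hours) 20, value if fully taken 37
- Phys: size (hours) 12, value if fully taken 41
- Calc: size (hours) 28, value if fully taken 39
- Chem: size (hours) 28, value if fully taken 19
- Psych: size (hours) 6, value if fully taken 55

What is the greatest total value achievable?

Rank by value-to-size ratio: Psych 55/6≈9.17, Phys 41/12≈3.42, Econ 37/20≈1.85, Calc 39/28≈1.39, Chem 19/28≈0.679.
All 6 hours of Psych fit (value 55) → 22 remain.
All 12 hours of Phys fit (value 41) → 10 remain.
10 hours left: a 10/20 share of Econ gives 37×10/20 = 18.5.
Total value = 114.5.

114.5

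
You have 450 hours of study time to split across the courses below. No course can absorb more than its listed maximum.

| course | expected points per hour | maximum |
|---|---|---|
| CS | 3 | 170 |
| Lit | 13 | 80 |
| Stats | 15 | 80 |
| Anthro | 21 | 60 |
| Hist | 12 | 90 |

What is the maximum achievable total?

5000

Highest expected points per hour first: Anthro 21 > Stats 15 > Lit 13 > Hist 12 > CS 3.
Anthro takes 60 to reach its cap of 60 ; 390 left.
Stats: +80 to 80 (cap) ; 310 left.
Give Lit 80 to hit its cap of 80 ; 230 left.
Give Hist 90 to hit its cap of 90 ; 140 left.
CS has room for 170 but only 140 remain, so it gets 140.
Total = 3×140 + 13×80 + 15×80 + 21×60 + 12×90 = 5000.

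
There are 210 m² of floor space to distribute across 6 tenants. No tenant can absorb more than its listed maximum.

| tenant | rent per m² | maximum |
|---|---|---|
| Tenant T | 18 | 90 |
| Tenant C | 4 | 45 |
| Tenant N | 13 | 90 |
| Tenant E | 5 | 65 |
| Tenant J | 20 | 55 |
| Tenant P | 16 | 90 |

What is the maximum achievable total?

3760

Highest rent per m² first: Tenant J 20 > Tenant T 18 > Tenant P 16 > Tenant N 13 > Tenant E 5 > Tenant C 4.
Give Tenant J 55 to hit its cap of 55 ; 155 left.
Give Tenant T 90 to hit its cap of 90 ; 65 left.
Tenant P has room for 90 but only 65 remain, so it gets 65.
Total = 18×90 + 20×55 + 16×65 = 3760.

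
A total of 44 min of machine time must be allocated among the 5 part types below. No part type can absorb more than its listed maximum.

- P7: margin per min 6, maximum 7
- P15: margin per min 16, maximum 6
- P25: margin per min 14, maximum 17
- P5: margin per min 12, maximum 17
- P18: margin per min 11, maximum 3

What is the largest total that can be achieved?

577

Rank by margin per min: P15 16 > P25 14 > P5 12 > P18 11 > P7 6.
Give P15 6 to hit its cap of 6 — 38 left.
Give P25 17 to hit its cap of 17 — 21 left.
P5 takes 17 to reach its cap of 17 — 4 left.
Give P18 3 to hit its cap of 3 — 1 left.
Only 1 left; P7 takes them to reach 1.
Total = 6×1 + 16×6 + 14×17 + 12×17 + 11×3 = 577.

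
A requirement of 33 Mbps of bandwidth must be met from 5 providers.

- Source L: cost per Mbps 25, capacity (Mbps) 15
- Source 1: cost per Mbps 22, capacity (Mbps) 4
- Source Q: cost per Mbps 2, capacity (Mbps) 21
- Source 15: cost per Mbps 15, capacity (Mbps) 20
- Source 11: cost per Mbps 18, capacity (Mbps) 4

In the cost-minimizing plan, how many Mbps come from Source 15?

Cheapest first:
Source Q (2): use full 21 — 12 Mbps to go.
Source 15 at 15: take 12 of its 20 — requirement met.
Source 11, Source 1, Source L: unused.

12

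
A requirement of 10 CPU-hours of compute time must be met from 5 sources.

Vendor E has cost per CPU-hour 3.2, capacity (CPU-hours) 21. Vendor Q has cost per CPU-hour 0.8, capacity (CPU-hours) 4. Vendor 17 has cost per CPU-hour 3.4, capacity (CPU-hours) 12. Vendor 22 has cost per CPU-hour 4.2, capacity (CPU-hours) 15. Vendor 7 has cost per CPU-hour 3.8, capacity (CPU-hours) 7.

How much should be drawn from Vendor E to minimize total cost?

Use sources in increasing cost order.
Take 4 from Vendor Q at 0.8 → need 6 more.
Vendor E at 3.2: take 6 of its 21 → requirement met.
Vendor 17, Vendor 7, Vendor 22: unused.

6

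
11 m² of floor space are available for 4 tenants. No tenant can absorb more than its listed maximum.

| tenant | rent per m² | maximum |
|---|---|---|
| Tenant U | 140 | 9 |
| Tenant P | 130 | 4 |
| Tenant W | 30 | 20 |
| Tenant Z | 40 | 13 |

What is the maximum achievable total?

Highest rent per m² first: Tenant U 140 > Tenant P 130 > Tenant Z 40 > Tenant W 30.
Tenant U takes 9 to reach its cap of 9 — 2 left.
Tenant P has room for 4 but only 2 remain, so it gets 2.
Total = 140×9 + 130×2 = 1520.

1520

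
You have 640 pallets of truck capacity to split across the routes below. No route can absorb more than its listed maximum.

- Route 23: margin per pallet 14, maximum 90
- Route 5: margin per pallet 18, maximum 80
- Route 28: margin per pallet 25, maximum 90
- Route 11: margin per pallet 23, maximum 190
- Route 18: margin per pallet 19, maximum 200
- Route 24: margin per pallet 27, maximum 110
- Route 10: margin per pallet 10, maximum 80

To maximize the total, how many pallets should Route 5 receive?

50

Highest margin per pallet first: Route 24 27 > Route 28 25 > Route 11 23 > Route 18 19 > Route 5 18 > Route 23 14 > Route 10 10.
Route 24 takes 110 to reach its cap of 110 — 530 left.
Route 28 takes 90 to reach its cap of 90 — 440 left.
Route 11 takes 190 to reach its cap of 190 — 250 left.
Give Route 18 200 to hit its cap of 200 — 50 left.
Only 50 left; Route 5 takes them to reach 50.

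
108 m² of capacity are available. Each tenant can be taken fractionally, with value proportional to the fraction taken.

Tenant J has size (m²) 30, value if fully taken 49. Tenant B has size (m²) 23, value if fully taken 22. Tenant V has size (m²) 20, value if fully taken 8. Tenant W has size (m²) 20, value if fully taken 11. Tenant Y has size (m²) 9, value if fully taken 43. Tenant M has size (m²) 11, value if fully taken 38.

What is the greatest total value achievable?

169

Sort by value density: Tenant Y 43/9≈4.78, Tenant M 38/11≈3.45, Tenant J 49/30≈1.63, Tenant B 22/23≈0.957, Tenant W 11/20≈0.55, Tenant V 8/20≈0.4.
All 9 m² of Tenant Y fit (value 43) ; 99 remain.
Take all of Tenant M (11 m², value 38) ; 88 m² left.
Tenant J: take in full, 30 m² for value 49 ; 58 left.
Take all of Tenant B (23 m², value 22) ; 35 m² left.
Tenant W: take in full, 20 m² for value 11 ; 15 left.
Fill the last 15 m² with part of Tenant V: 15/20 of it earns 6.
Total value = 169.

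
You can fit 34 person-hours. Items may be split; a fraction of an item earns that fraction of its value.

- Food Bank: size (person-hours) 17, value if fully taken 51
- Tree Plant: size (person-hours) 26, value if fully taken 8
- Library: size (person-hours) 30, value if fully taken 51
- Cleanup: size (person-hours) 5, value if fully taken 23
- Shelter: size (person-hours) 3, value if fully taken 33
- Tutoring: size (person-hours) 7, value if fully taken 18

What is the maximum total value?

128.4

Sort by value density: Shelter 33/3≈11, Cleanup 23/5≈4.6, Food Bank 51/17≈3, Tutoring 18/7≈2.57, Library 51/30≈1.7, Tree Plant 8/26≈0.308.
Shelter: take in full, 3 person-hours for value 33 → 31 left.
All 5 person-hours of Cleanup fit (value 23) → 26 remain.
All 17 person-hours of Food Bank fit (value 51) → 9 remain.
Tutoring: take in full, 7 person-hours for value 18 → 2 left.
Only 2 person-hours remain; take 2/30 of Library for value 51×2/30 = 3.4.
Total value = 128.4.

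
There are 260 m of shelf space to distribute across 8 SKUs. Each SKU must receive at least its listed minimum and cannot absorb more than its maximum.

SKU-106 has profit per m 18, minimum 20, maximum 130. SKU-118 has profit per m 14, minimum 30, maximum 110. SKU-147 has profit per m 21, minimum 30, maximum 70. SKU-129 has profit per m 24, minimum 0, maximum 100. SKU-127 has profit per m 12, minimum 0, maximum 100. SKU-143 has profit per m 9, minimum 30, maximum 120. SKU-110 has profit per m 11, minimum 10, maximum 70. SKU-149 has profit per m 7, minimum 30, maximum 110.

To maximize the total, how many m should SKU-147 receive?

40

Meeting every minimum uses 20+30+30+0+0+30+10+30 = 150 m, leaving 110.
Rank by profit per m: SKU-129 24 > SKU-147 21 > SKU-106 18 > SKU-118 14 > SKU-127 12 > SKU-110 11 > SKU-143 9 > SKU-149 7.
SKU-129 takes 100 more to reach its cap of 100 — 10 left.
Only 10 left; SKU-147 takes them to reach 40.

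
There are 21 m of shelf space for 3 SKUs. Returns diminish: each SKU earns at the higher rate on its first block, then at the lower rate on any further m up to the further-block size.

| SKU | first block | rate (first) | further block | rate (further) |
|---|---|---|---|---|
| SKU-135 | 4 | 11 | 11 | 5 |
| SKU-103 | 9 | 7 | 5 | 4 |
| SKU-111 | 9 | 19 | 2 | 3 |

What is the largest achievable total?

Order all 6 blocks by rate: SKU-111/tier1 19 > SKU-135/tier1 11 > SKU-103/tier1 7 > SKU-135/tier2 5 > SKU-103/tier2 4 > SKU-111/tier2 3.
SKU-111/tier1 (19): +9 — 12 left.
SKU-135/tier1 (11): +4 — 8 left.
SKU-103 tier1 at 7: only 8 left, fill 8.
Total = 19×9 + 11×4 + 7×8 = 271.

271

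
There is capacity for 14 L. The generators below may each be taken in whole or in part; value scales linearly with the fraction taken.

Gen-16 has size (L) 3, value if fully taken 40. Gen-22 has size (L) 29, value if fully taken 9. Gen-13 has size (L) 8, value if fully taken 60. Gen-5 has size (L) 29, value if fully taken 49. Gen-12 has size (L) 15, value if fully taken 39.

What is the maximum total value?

Best value per unit of size first: Gen-16 40/3≈13.3, Gen-13 60/8≈7.5, Gen-12 39/15≈2.6, Gen-5 49/29≈1.69, Gen-22 9/29≈0.31.
All 3 L of Gen-16 fit (value 40) ; 11 remain.
Gen-13: take in full, 8 L for value 60 ; 3 left.
Only 3 L remain; take 3/15 of Gen-12 for value 39×3/15 = 7.8.
Total value = 107.8.

107.8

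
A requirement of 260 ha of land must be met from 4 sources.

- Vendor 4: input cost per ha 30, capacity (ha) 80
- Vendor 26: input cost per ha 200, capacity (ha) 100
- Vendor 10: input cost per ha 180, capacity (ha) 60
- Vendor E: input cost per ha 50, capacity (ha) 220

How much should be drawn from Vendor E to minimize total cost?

180

Fill from the cheapest source first.
Vendor 4 at 30: take all 80 ha ; 180 still needed.
Take 180 from Vendor E at 50 to finish.
Vendor 10, Vendor 26: unused.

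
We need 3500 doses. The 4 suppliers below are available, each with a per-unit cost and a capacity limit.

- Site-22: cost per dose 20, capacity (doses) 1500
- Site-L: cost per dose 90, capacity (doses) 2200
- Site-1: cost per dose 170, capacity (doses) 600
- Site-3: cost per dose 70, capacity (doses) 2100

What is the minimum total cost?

Cheapest first:
Site-22 at 20: take all 1500 doses ; 2000 still needed.
Take 2000 from Site-3 at 70 to finish.
Site-L, Site-1: unused.
Cost = 1500×20 + 2000×70 = 170000.

170000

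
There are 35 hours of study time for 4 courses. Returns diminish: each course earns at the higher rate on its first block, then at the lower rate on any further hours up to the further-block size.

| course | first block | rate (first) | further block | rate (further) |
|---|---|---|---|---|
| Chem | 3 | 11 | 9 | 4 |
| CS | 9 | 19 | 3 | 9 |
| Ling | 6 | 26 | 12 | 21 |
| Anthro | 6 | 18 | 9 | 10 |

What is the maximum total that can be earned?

709

Order all 8 blocks by rate: Ling/tier1 26 > Ling/tier2 21 > CS/tier1 19 > Anthro/tier1 18 > Chem/tier1 11 > Anthro/tier2 10 > CS/tier2 9 > Chem/tier2 4.
Ling tier1 at 26: fill all 6 ; 29 left.
Fill Ling tier2 block (12 at 21) ; 17 left.
Fill CS tier1 block (9 at 19) ; 8 left.
Anthro tier1 at 18: fill all 6 ; 2 left.
2 remain; put them into Chem tier1 at 11.
Total = 26×6 + 21×12 + 19×9 + 18×6 + 11×2 = 709.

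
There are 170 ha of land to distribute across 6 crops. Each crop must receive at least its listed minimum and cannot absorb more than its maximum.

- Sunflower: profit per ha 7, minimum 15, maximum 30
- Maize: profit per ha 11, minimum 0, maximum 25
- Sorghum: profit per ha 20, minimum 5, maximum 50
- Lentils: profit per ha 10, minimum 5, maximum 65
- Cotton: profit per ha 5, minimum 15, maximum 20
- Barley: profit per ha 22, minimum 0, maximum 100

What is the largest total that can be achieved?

Meeting every minimum uses 15+0+5+5+15+0 = 40 ha, leaving 130.
Highest profit per ha first: Barley 22 > Sorghum 20 > Maize 11 > Lentils 10 > Sunflower 7 > Cotton 5.
Barley takes 100 more to reach its cap of 100 ; 30 left.
Only 30 left; Sorghum takes them to reach 35.
Total = 7×15 + 20×35 + 10×5 + 5×15 + 22×100 = 3130.

3130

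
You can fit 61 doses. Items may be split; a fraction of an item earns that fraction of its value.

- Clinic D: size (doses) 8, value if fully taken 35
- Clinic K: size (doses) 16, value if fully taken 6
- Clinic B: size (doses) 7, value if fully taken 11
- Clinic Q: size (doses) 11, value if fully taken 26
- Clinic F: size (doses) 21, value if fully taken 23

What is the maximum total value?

100.25

Best value per unit of size first: Clinic D 35/8≈4.38, Clinic Q 26/11≈2.36, Clinic B 11/7≈1.57, Clinic F 23/21≈1.1, Clinic K 6/16≈0.375.
All 8 doses of Clinic D fit (value 35) — 53 remain.
Clinic Q: take in full, 11 doses for value 26 — 42 left.
All 7 doses of Clinic B fit (value 11) — 35 remain.
Take all of Clinic F (21 doses, value 23) — 14 doses left.
Only 14 doses remain; take 14/16 of Clinic K for value 6×14/16 = 5.25.
Total value = 100.25.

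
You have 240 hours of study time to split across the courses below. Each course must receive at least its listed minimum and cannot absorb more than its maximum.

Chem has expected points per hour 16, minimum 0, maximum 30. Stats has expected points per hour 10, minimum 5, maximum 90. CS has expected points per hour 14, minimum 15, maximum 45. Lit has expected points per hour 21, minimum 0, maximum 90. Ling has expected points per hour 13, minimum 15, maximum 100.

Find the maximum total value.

Meeting every minimum uses 0+5+15+0+15 = 35 hours, leaving 205.
Order the courses by expected points per hour: Lit 21 > Chem 16 > CS 14 > Ling 13 > Stats 10.
Lit: +90 to 90 (cap) — 115 left.
Chem: +30 to 30 (cap) — 85 left.
CS: +30 to 45 (cap) — 55 left.
Ling: +55 (room for 85) → 70. Pool exhausted.
Total = 16×30 + 10×5 + 14×45 + 21×90 + 13×70 = 3960.

3960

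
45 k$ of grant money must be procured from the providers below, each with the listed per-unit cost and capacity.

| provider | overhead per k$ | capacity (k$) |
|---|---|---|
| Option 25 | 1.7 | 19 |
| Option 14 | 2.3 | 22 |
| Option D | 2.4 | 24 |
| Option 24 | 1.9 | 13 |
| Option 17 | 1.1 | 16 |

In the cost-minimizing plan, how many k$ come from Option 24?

Cheapest first:
Take 16 from Option 17 at 1.1 → need 29 more.
Option 25 at 1.7: take all 19 k$ → 10 still needed.
Option 24 (1.9): take the remaining 10 → done.
Option 14, Option D: unused.

10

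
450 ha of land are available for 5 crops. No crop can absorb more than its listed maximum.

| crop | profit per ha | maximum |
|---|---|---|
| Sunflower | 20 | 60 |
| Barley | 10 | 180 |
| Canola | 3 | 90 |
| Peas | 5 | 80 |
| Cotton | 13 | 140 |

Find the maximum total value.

5170

Order the crops by profit per ha: Sunflower 20 > Cotton 13 > Barley 10 > Peas 5 > Canola 3.
Sunflower takes 60 to reach its cap of 60 ; 390 left.
Give Cotton 140 to hit its cap of 140 ; 250 left.
Barley takes 180 to reach its cap of 180 ; 70 left.
Only 70 left; Peas takes them to reach 70.
Total = 20×60 + 10×180 + 5×70 + 13×140 = 5170.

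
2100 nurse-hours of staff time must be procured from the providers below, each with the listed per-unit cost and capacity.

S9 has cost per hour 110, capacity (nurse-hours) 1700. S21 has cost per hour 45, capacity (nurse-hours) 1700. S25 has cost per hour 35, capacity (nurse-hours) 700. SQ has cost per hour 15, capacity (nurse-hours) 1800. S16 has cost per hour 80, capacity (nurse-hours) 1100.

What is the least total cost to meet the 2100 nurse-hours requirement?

37500

Use providers in increasing cost order.
Take 1800 from SQ at 15 → need 300 more.
Take 300 from S25 at 35 to finish.
S21, S16, S9: unused.
Cost = 1800×15 + 300×35 = 37500.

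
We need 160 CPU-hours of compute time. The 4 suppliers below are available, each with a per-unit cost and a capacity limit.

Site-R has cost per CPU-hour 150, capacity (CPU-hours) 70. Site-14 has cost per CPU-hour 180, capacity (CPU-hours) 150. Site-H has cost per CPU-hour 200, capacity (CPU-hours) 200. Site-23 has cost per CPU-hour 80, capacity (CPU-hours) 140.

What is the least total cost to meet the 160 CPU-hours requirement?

14200

Fill from the cheapest supplier first.
Site-23 at 80: take all 140 CPU-hours — 20 still needed.
Site-R at 150: take 20 of its 70 — requirement met.
Site-14, Site-H: unused.
Cost = 140×80 + 20×150 = 14200.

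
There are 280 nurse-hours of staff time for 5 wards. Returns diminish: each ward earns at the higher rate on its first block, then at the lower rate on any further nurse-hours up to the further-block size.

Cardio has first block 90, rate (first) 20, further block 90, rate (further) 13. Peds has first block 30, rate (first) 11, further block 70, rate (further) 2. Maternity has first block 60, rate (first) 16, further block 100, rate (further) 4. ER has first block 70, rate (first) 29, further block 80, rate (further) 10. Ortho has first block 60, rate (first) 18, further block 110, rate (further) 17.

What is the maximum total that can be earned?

5930

Order all 10 blocks by rate: ER/T1 29 > Cardio/T1 20 > Ortho/T1 18 > Ortho/T2 17 > Maternity/T1 16 > Cardio/T2 13 > Peds/T1 11 > ER/T2 10 > Maternity/T2 4 > Peds/T2 2.
ER/T1 (29): +70 ; 210 left.
Fill Cardio T1 block (90 at 20) ; 120 left.
Fill Ortho T1 block (60 at 18) ; 60 left.
60 remain; put them into Ortho T2 at 17.
Total = 29×70 + 20×90 + 18×60 + 17×60 = 5930.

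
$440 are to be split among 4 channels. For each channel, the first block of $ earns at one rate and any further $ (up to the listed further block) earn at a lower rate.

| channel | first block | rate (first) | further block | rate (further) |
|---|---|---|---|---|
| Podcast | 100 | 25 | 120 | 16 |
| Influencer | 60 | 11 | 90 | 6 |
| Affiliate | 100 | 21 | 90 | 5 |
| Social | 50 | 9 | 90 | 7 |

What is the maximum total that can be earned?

7700

Treat each block as its own option and order by rate: Podcast/tier1 25 > Affiliate/tier1 21 > Podcast/tier2 16 > Influencer/tier1 11 > Social/tier1 9 > Social/tier2 7 > Influencer/tier2 6 > Affiliate/tier2 5.
Podcast/tier1 (25): +100 — 340 left.
Affiliate tier1 at 21: fill all 100 — 240 left.
Podcast/tier2 (16): +120 — 120 left.
Influencer/tier1 (11): +60 — 60 left.
Fill Social tier1 block (50 at 9) — 10 left.
10 remain; put them into Social tier2 at 7.
Total = 25×100 + 21×100 + 16×120 + 11×60 + 9×50 + 7×10 = 7700.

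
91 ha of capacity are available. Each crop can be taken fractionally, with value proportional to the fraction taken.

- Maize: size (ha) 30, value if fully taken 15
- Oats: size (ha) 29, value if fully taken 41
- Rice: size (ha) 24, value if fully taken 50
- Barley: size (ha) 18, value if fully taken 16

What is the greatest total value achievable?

117

Rank by value-to-size ratio: Rice 50/24≈2.08, Oats 41/29≈1.41, Barley 16/18≈0.889, Maize 15/30≈0.5.
Take all of Rice (24 ha, value 50) ; 67 ha left.
Take all of Oats (29 ha, value 41) ; 38 ha left.
Barley: take in full, 18 ha for value 16 ; 20 left.
Only 20 ha remain; take 20/30 of Maize for value 15×20/30 = 10.
Total value = 117.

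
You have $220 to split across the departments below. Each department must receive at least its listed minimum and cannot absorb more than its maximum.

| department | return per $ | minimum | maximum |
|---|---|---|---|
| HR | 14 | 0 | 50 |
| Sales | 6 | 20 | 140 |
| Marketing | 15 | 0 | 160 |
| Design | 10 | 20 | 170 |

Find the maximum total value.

3000

Meeting every minimum uses 0+20+0+20 = 40 $, leaving 180.
Rank by return per $: Marketing 15 > HR 14 > Design 10 > Sales 6.
Marketing: +160 to 160 (cap) → 20 left.
Only 20 left; HR takes them to reach 20.
Total = 14×20 + 6×20 + 15×160 + 10×20 = 3000.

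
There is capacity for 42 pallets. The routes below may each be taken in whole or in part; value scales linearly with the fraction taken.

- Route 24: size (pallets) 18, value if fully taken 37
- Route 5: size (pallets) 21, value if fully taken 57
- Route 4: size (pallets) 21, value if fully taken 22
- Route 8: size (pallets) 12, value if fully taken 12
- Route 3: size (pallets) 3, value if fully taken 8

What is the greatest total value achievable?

Best value per unit of size first: Route 5 57/21≈2.71, Route 3 8/3≈2.67, Route 24 37/18≈2.06, Route 4 22/21≈1.05, Route 8 12/12≈1.
Take all of Route 5 (21 pallets, value 57) — 21 pallets left.
All 3 pallets of Route 3 fit (value 8) — 18 remain.
All 18 pallets of Route 24 fit (value 37) — 0 remain.
Total value = 102.

102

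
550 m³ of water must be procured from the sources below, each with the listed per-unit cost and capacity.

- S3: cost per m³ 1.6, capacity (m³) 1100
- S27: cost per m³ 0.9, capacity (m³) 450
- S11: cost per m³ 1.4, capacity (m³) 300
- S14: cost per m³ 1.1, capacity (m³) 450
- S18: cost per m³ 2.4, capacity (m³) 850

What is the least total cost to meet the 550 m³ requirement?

515

Cheapest first:
Take 450 from S27 at 0.9 — need 100 more.
S14 (1.1): take the remaining 100 — done.
S11, S3, S18: unused.
Cost = 450×0.9 + 100×1.1 = 515.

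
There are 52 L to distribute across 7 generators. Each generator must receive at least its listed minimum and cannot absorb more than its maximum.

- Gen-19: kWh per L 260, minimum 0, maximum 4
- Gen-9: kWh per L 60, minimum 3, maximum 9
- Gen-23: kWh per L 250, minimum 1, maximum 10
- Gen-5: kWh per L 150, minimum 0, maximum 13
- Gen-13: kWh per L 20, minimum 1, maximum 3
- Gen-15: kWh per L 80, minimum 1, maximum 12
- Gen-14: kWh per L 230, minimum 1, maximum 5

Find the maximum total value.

Meeting every minimum uses 0+3+1+0+1+1+1 = 7 L, leaving 45.
Rank by kWh per L: Gen-19 260 > Gen-23 250 > Gen-14 230 > Gen-5 150 > Gen-15 80 > Gen-9 60 > Gen-13 20.
Gen-19: +4 to 4 (cap) ; 41 left.
Gen-23: +9 to 10 (cap) ; 32 left.
Give Gen-14 4 more to hit its cap of 5 ; 28 left.
Give Gen-5 13 more to hit its cap of 13 ; 15 left.
Gen-15 takes 11 more to reach its cap of 12 ; 4 left.
Only 4 left; Gen-9 takes them to reach 7.
Total = 260×4 + 60×7 + 250×10 + 150×13 + 20×1 + 80×12 + 230×5 = 8040.

8040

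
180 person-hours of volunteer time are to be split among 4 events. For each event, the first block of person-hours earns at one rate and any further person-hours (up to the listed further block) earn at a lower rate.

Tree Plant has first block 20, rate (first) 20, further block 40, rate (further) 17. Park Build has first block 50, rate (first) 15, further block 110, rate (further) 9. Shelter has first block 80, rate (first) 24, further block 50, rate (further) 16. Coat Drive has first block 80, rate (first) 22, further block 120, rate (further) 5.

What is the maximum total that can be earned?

4080

Rank every tier by rate: Shelter/tier1 24 > Coat Drive/tier1 22 > Tree Plant/tier1 20 > Tree Plant/tier2 17 > Shelter/tier2 16 > Park Build/tier1 15 > Park Build/tier2 9 > Coat Drive/tier2 5.
Fill Shelter tier1 block (80 at 24) → 100 left.
Coat Drive tier1 at 22: fill all 80 → 20 left.
Fill Tree Plant tier1 block (20 at 20) → 0 left.
Total = 24×80 + 22×80 + 20×20 = 4080.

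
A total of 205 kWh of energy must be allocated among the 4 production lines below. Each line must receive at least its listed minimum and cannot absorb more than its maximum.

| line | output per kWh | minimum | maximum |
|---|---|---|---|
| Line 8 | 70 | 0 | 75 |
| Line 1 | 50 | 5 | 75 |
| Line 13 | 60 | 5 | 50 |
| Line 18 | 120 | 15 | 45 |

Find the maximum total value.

15400

Meeting every minimum uses 0+5+5+15 = 25 kWh, leaving 180.
Rank by output per kWh: Line 18 120 > Line 8 70 > Line 13 60 > Line 1 50.
Line 18: +30 to 45 (cap) — 150 left.
Line 8: +75 to 75 (cap) — 75 left.
Line 13 takes 45 more to reach its cap of 50 — 30 left.
Line 1: +30 (room for 70) → 35. Pool exhausted.
Total = 70×75 + 50×35 + 60×50 + 120×45 = 15400.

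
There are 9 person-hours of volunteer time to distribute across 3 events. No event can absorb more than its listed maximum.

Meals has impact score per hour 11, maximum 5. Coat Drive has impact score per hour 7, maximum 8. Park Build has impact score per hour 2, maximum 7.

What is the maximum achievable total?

Order the events by impact score per hour: Meals 11 > Coat Drive 7 > Park Build 2.
Give Meals 5 to hit its cap of 5 — 4 left.
Coat Drive: +4 (room for 8) → 4. Pool exhausted.
Total = 11×5 + 7×4 = 83.

83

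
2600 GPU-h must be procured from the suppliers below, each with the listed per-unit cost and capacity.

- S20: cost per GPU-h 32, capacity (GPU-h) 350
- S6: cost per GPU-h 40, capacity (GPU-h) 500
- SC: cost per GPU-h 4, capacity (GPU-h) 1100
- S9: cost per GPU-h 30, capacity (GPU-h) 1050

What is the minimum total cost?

Fill from the cheapest supplier first.
SC at 4: take all 1100 GPU-h — 1500 still needed.
S9 (30): use full 1050 — 450 GPU-h to go.
S20 (32): use full 350 — 100 GPU-h to go.
Take 100 from S6 at 40 to finish.
Cost = 1100×4 + 1050×30 + 350×32 + 100×40 = 51100.

51100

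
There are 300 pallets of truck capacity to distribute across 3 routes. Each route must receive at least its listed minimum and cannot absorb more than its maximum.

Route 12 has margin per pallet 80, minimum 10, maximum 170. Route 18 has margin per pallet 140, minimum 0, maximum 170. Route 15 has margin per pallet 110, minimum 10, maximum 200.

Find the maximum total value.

37800

Meeting every minimum uses 10+0+10 = 20 pallets, leaving 280.
Order the routes by margin per pallet: Route 18 140 > Route 15 110 > Route 12 80.
Give Route 18 170 more to hit its cap of 170 — 110 left.
Route 15: +110 (room for 190) → 120. Pool exhausted.
Total = 80×10 + 140×170 + 110×120 = 37800.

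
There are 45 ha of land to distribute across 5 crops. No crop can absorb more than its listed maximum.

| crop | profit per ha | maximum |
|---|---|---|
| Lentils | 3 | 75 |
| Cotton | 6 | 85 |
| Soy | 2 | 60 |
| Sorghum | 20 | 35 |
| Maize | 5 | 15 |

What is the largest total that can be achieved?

Rank by profit per ha: Sorghum 20 > Cotton 6 > Maize 5 > Lentils 3 > Soy 2.
Sorghum: +35 to 35 (cap) — 10 left.
Cotton: +10 (room for 85) → 10. Pool exhausted.
Total = 6×10 + 20×35 = 760.

760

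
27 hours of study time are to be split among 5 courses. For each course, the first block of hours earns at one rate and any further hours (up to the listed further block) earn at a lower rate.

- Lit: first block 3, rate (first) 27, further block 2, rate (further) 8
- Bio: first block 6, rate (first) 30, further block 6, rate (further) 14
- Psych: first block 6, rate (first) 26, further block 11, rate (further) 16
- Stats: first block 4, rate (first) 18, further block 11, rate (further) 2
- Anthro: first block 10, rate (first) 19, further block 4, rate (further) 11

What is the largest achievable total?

Treat each block as its own option and order by rate: Bio/T1 30 > Lit/T1 27 > Psych/T1 26 > Anthro/T1 19 > Stats/T1 18 > Psych/T2 16 > Bio/T2 14 > Anthro/T2 11 > Lit/T2 8 > Stats/T2 2.
Bio T1 at 30: fill all 6 ; 21 left.
Lit/T1 (27): +3 ; 18 left.
Psych T1 at 26: fill all 6 ; 12 left.
Anthro T1 at 19: fill all 10 ; 2 left.
2 remain; put them into Stats T1 at 18.
Total = 30×6 + 27×3 + 26×6 + 19×10 + 18×2 = 643.

643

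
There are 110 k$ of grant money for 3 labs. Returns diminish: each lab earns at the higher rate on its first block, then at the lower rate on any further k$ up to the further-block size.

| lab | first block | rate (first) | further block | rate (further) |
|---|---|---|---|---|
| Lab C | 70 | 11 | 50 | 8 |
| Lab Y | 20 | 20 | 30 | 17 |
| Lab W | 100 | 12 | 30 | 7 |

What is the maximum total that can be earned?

1630

Order all 6 blocks by rate: Lab Y/first 20 > Lab Y/second 17 > Lab W/first 12 > Lab C/first 11 > Lab C/second 8 > Lab W/second 7.
Lab Y first at 20: fill all 20 ; 90 left.
Lab Y/second (17): +30 ; 60 left.
Lab W first at 12: only 60 left, fill 60.
Total = 20×20 + 17×30 + 12×60 = 1630.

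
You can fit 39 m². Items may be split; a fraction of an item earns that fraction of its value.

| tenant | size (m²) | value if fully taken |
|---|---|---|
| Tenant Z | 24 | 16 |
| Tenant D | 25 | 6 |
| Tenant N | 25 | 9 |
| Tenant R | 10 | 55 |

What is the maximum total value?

72.8

Best value per unit of size first: Tenant R 55/10≈5.5, Tenant Z 16/24≈0.667, Tenant N 9/25≈0.36, Tenant D 6/25≈0.24.
Tenant R: take in full, 10 m² for value 55 — 29 left.
All 24 m² of Tenant Z fit (value 16) — 5 remain.
Only 5 m² remain; take 5/25 of Tenant N for value 9×5/25 = 1.8.
Total value = 72.8.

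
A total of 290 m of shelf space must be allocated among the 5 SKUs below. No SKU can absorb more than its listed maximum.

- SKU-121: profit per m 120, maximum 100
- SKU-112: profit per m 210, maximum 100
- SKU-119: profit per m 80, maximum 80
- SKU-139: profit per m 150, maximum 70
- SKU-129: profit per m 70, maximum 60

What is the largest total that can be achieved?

Order the SKUs by profit per m: SKU-112 210 > SKU-139 150 > SKU-121 120 > SKU-119 80 > SKU-129 70.
Give SKU-112 100 to hit its cap of 100 → 190 left.
SKU-139 takes 70 to reach its cap of 70 → 120 left.
Give SKU-121 100 to hit its cap of 100 → 20 left.
SKU-119: +20 (room for 80) → 20. Pool exhausted.
Total = 120×100 + 210×100 + 80×20 + 150×70 = 45100.

45100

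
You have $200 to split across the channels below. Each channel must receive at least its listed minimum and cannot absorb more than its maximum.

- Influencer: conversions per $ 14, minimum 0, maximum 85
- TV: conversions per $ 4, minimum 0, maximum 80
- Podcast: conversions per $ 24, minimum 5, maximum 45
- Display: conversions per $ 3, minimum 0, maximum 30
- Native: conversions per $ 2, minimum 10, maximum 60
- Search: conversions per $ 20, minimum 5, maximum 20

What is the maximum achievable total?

2850

Meeting every minimum uses 0+0+5+0+10+5 = 20 $, leaving 180.
Highest conversions per $ first: Podcast 24 > Search 20 > Influencer 14 > TV 4 > Display 3 > Native 2.
Give Podcast 40 more to hit its cap of 45 → 140 left.
Search: +15 to 20 (cap) → 125 left.
Influencer takes 85 more to reach its cap of 85 → 40 left.
Only 40 left; TV takes them to reach 40.
Total = 14×85 + 4×40 + 24×45 + 2×10 + 20×20 = 2850.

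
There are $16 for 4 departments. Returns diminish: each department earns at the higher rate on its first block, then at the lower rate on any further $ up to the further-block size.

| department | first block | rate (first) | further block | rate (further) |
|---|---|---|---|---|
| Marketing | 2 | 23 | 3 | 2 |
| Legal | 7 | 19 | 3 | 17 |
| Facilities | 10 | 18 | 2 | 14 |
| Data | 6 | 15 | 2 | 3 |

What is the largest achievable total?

Order all 8 blocks by rate: Marketing/first 23 > Legal/first 19 > Facilities/first 18 > Legal/second 17 > Data/first 15 > Facilities/second 14 > Data/second 3 > Marketing/second 2.
Marketing first at 23: fill all 2 → 14 left.
Legal/first (19): +7 → 7 left.
7 remain; put them into Facilities first at 18.
Total = 23×2 + 19×7 + 18×7 = 305.

305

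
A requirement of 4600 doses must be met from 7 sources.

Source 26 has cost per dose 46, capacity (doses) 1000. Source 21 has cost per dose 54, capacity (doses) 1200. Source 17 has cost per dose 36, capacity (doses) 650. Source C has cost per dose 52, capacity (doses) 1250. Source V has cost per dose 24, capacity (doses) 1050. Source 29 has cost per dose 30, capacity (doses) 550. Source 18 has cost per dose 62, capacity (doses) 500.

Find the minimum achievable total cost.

Use sources in increasing cost order.
Source V (24): use full 1050 — 3550 doses to go.
Source 29 (30): use full 550 — 3000 doses to go.
Source 17 at 36: take all 650 doses — 2350 still needed.
Take 1000 from Source 26 at 46 — need 1350 more.
Take 1250 from Source C at 52 — need 100 more.
Take 100 from Source 21 at 54 to finish.
Source 18: unused.
Cost = 1050×24 + 550×30 + 650×36 + 1000×46 + 1250×52 + 100×54 = 181500.

181500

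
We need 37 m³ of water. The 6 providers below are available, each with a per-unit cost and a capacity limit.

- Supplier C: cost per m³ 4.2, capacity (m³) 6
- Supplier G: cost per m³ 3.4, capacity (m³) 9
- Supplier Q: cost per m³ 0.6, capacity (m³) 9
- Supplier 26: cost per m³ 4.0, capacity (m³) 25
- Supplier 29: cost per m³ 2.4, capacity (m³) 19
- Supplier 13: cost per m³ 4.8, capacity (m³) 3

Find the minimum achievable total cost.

81.6

Fill from the cheapest provider first.
Supplier Q at 0.6: take all 9 m³ → 28 still needed.
Supplier 29 (2.4): use full 19 → 9 m³ to go.
Take 9 from Supplier G at 3.4 → need 0 more.
Supplier 26, Supplier C, Supplier 13: unused.
Cost = 9×0.6 + 19×2.4 + 9×3.4 = 81.6.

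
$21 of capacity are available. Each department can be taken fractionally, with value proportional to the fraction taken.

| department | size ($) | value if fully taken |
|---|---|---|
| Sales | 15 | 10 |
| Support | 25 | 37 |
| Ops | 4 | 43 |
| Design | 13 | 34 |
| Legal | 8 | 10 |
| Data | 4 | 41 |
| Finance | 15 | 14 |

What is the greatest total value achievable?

Rank by value-to-size ratio: Ops 43/4≈10.8, Data 41/4≈10.2, Design 34/13≈2.62, Support 37/25≈1.48, Legal 10/8≈1.25, Finance 14/15≈0.933, Sales 10/15≈0.667.
All 4 $ of Ops fit (value 43) ; 17 remain.
All 4 $ of Data fit (value 41) ; 13 remain.
All 13 $ of Design fit (value 34) ; 0 remain.
Total value = 118.

118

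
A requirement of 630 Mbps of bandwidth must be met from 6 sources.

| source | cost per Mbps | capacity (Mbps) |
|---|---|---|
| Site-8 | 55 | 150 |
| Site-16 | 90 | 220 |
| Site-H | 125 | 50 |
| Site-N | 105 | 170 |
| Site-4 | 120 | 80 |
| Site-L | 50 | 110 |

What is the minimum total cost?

49300

Use sources in increasing cost order.
Site-L at 50: take all 110 Mbps — 520 still needed.
Take 150 from Site-8 at 55 — need 370 more.
Take 220 from Site-16 at 90 — need 150 more.
Site-N at 105: take 150 of its 170 — requirement met.
Site-4, Site-H: unused.
Cost = 110×50 + 150×55 + 220×90 + 150×105 = 49300.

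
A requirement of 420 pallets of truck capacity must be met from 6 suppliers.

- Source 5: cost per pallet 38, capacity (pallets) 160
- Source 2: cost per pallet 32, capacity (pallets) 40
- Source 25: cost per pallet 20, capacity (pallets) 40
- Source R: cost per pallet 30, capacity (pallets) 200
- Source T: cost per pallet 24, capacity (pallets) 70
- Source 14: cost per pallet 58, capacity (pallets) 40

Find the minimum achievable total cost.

Use suppliers in increasing cost order.
Source 25 (20): use full 40 — 380 pallets to go.
Source T (24): use full 70 — 310 pallets to go.
Source R at 30: take all 200 pallets — 110 still needed.
Source 2 (32): use full 40 — 70 pallets to go.
Source 5 (38): take the remaining 70 — done.
Source 14: unused.
Cost = 40×20 + 70×24 + 200×30 + 40×32 + 70×38 = 12420.

12420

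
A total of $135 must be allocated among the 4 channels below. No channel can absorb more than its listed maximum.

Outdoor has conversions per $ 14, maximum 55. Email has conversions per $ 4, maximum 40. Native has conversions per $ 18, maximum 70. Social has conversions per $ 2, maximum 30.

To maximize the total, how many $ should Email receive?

Rank by conversions per $: Native 18 > Outdoor 14 > Email 4 > Social 2.
Native: +70 to 70 (cap) — 65 left.
Give Outdoor 55 to hit its cap of 55 — 10 left.
Only 10 left; Email takes them to reach 10.

10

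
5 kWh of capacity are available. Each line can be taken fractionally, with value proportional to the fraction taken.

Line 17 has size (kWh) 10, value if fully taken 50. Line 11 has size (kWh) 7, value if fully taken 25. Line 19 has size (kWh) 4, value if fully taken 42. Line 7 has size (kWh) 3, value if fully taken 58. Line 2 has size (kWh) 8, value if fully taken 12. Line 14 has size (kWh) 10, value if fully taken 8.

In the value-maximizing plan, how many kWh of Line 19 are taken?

2

Rank by value-to-size ratio: Line 7 58/3≈19.3, Line 19 42/4≈10.5, Line 17 50/10≈5, Line 11 25/7≈3.57, Line 2 12/8≈1.5, Line 14 8/10≈0.8.
All 3 kWh of Line 7 fit (value 58) — 2 remain.
Fill the last 2 kWh with part of Line 19: 2/4 of it earns 21.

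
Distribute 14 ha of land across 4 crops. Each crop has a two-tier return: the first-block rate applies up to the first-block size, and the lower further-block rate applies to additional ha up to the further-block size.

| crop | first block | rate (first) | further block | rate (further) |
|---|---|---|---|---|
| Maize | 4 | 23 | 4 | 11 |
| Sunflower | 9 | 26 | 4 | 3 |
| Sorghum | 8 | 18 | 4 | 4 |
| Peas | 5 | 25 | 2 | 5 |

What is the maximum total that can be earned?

359

Treat each block as its own option and order by rate: Sunflower/tier1 26 > Peas/tier1 25 > Maize/tier1 23 > Sorghum/tier1 18 > Maize/tier2 11 > Peas/tier2 5 > Sorghum/tier2 4 > Sunflower/tier2 3.
Sunflower/tier1 (26): +9 ; 5 left.
Peas/tier1 (25): +5 ; 0 left.
Total = 26×9 + 25×5 = 359.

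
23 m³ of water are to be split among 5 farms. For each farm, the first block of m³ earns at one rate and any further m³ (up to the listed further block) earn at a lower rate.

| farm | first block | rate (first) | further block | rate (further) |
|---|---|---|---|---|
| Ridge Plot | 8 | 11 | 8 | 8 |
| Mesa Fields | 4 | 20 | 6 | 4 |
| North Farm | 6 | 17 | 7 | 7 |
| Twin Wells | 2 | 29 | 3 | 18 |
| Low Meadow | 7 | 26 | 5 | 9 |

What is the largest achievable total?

Order all 10 blocks by rate: Twin Wells/tier1 29 > Low Meadow/tier1 26 > Mesa Fields/tier1 20 > Twin Wells/tier2 18 > North Farm/tier1 17 > Ridge Plot/tier1 11 > Low Meadow/tier2 9 > Ridge Plot/tier2 8 > North Farm/tier2 7 > Mesa Fields/tier2 4.
Twin Wells/tier1 (29): +2 — 21 left.
Low Meadow tier1 at 26: fill all 7 — 14 left.
Mesa Fields tier1 at 20: fill all 4 — 10 left.
Twin Wells/tier2 (18): +3 — 7 left.
Fill North Farm tier1 block (6 at 17) — 1 left.
Ridge Plot/tier1: +1 of 8 at 11; pool empty.
Total = 29×2 + 26×7 + 20×4 + 18×3 + 17×6 + 11×1 = 487.

487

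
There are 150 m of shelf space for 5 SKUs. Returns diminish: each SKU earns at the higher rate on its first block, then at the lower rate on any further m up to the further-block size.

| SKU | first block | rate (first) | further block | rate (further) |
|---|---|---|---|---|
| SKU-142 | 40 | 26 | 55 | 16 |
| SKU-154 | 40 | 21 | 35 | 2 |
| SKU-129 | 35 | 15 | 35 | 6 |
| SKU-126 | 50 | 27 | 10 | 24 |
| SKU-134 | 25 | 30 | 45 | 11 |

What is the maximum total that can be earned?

Rank every tier by rate: SKU-134/first 30 > SKU-126/first 27 > SKU-142/first 26 > SKU-126/second 24 > SKU-154/first 21 > SKU-142/second 16 > SKU-129/first 15 > SKU-134/second 11 > SKU-129/second 6 > SKU-154/second 2.
SKU-134/first (30): +25 ; 125 left.
Fill SKU-126 first block (50 at 27) ; 75 left.
SKU-142/first (26): +40 ; 35 left.
SKU-126/second (24): +10 ; 25 left.
SKU-154/first: +25 of 40 at 21; pool empty.
Total = 30×25 + 27×50 + 26×40 + 24×10 + 21×25 = 3905.

3905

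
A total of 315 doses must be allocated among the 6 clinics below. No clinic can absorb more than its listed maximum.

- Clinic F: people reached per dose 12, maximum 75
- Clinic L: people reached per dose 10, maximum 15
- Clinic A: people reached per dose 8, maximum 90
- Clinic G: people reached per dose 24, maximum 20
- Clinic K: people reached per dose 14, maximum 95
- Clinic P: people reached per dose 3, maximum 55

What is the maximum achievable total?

Rank by people reached per dose: Clinic G 24 > Clinic K 14 > Clinic F 12 > Clinic L 10 > Clinic A 8 > Clinic P 3.
Clinic G: +20 to 20 (cap) → 295 left.
Clinic K takes 95 to reach its cap of 95 → 200 left.
Give Clinic F 75 to hit its cap of 75 → 125 left.
Give Clinic L 15 to hit its cap of 15 → 110 left.
Clinic A takes 90 to reach its cap of 90 → 20 left.
Clinic P has room for 55 but only 20 remain, so it gets 20.
Total = 12×75 + 10×15 + 8×90 + 24×20 + 14×95 + 3×20 = 3640.

3640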